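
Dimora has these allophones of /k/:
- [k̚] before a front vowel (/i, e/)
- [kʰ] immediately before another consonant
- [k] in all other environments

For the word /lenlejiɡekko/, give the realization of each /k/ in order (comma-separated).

Occurrence 1 (position 10): immediately before another consonant → [kʰ].
Occurrence 2 (position 11): no conditioning environment matches → elsewhere allophone [k].

[kʰ], [k]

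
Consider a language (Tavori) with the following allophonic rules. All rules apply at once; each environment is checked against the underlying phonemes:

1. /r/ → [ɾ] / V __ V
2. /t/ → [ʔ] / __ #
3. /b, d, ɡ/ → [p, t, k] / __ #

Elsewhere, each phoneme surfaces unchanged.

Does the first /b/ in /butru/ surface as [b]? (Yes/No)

/b/ (word-initial) fails the environment for rule 3, so it stays [b].
The actual realization is [b], which matches [b].

Yes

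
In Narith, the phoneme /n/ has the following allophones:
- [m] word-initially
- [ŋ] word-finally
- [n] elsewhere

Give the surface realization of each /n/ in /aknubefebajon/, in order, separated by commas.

Occurrence 1 (position 3): no conditioning environment matches → elsewhere allophone [n].
Occurrence 2 (position 13): word-finally → [ŋ].

[n], [ŋ]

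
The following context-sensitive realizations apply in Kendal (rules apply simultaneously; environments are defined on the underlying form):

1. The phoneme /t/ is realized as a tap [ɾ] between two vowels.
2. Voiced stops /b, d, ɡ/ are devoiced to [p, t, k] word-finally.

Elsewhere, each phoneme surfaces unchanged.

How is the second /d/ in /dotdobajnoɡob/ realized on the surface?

/d/ — between /t/ and /o/; rule 2 does not apply here → [d].

[d]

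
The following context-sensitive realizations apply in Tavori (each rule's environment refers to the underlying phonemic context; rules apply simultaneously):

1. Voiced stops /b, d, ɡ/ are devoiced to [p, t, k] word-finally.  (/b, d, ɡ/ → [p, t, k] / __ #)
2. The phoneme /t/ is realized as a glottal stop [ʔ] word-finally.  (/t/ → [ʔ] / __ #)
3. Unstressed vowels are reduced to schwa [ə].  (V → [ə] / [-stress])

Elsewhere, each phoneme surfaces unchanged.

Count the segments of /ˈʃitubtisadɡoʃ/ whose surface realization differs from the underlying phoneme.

Segments that undergo a rule: /u/ → [ə] (rule 3); /i/ → [ə] (rule 3); /a/ → [ə] (rule 3); /o/ → [ə] (rule 3).
All other segments surface unchanged.

4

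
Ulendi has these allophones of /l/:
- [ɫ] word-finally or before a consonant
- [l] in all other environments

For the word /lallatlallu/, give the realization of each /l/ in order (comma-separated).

[l], [ɫ], [l], [l], [ɫ], [l]

Occurrence 1 (position 1): no conditioning environment matches → elsewhere allophone [l].
Occurrence 2 (position 3): word-finally or before a consonant → [ɫ].
Occurrence 3 (position 4): no conditioning environment matches → elsewhere allophone [l].
Occurrence 4 (position 7): no conditioning environment matches → elsewhere allophone [l].
Occurrence 5 (position 9): word-finally or before a consonant → [ɫ].
Occurrence 6 (position 10): no conditioning environment matches → elsewhere allophone [l].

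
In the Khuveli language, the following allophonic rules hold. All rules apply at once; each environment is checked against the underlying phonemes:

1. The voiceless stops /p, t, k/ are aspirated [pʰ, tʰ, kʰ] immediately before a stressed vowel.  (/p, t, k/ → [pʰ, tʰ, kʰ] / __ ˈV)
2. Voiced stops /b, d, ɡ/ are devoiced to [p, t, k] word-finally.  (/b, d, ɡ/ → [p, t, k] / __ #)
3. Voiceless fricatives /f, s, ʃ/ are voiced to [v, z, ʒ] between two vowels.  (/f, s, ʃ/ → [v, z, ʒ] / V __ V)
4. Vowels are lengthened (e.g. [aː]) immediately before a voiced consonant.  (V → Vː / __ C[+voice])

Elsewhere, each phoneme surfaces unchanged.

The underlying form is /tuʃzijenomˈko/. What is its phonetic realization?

[tuʃziːjeːnoːmˈkʰo]

/t/ (word-initial) is in the target of rule 1 but the environment (immediately before a stressed vowel) is not met → [t].
/u/ — between /t/ and /ʃ/; rule 4 does not apply here → [u].
/ʃ/ (between /u/ and /z/) fails the environment for rule 3, so it stays [ʃ].
/i/ meets the environment for rule 4 (before a voiced consonant) → [iː].
/e/ (between /j/ and /n/) occurs before a voiced consonant → [eː] by rule 4.
/o/ — between /n/ and /m/, before a voiced consonant — surfaces as [oː] (rule 4).
/k/ — between /m/ and /o/, immediately before a stressed vowel — surfaces as [kʰ] (rule 1).
/o/ — word-final; rule 4 does not apply here → [o].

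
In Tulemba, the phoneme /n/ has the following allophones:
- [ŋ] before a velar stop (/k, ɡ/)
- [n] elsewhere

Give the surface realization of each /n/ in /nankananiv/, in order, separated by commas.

[n], [ŋ], [n], [n]

Occurrence 1 (position 1): no conditioning environment matches → elsewhere allophone [n].
Occurrence 2 (position 3): before a velar stop → [ŋ].
Occurrence 3 (position 6): no conditioning environment matches → elsewhere allophone [n].
Occurrence 4 (position 8): no conditioning environment matches → elsewhere allophone [n].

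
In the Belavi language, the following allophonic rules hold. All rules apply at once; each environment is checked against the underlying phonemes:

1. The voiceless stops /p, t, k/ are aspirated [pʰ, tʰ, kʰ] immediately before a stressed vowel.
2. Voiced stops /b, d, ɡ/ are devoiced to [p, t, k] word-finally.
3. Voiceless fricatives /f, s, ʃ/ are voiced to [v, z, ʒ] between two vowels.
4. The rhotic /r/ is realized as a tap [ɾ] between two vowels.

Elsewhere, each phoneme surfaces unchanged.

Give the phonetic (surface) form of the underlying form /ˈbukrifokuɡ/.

[ˈbukrivokuk]

/b/ (word-initial) fails the environment for rule 2, so it stays [b].
/u/ (between /b/ and /k/) is unaffected → [u].
/k/ (between /u/ and /r/) is in the target of rule 1 but the environment (immediately before a stressed vowel) is not met → [k].
/r/ (between /k/ and /i/) is in the target of rule 4 but the environment (between two vowels) is not met → [r].
/i/ (between /r/ and /f/) is unaffected → [i].
/f/ (between /i/ and /o/): between two vowels, so rule 3 applies → [v].
/o/ stays [o].
/k/ (between /o/ and /u/): rule 1 targets it, but not immediately before a stressed vowel → unchanged [k].
/u/ — not in any rule's target class → [u].
Rule 2 applies to /ɡ/ (word-final: word-finally) → [k].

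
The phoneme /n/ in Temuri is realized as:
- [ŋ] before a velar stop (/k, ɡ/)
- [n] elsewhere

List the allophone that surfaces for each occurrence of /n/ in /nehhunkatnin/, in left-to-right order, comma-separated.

[n], [ŋ], [n], [n]

Occurrence 1 (position 1): no conditioning environment matches → elsewhere allophone [n].
Occurrence 2 (position 6): before a velar stop → [ŋ].
Occurrence 3 (position 10): no conditioning environment matches → elsewhere allophone [n].
Occurrence 4 (position 12): no conditioning environment matches → elsewhere allophone [n].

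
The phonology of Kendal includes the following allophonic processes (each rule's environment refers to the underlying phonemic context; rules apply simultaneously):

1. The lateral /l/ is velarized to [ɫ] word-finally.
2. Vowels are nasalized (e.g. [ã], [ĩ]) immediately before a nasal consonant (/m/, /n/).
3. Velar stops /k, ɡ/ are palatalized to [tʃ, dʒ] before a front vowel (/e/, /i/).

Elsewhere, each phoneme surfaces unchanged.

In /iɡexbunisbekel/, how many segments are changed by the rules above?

4

Segments that undergo a rule: /ɡ/ → [dʒ] (rule 3); /u/ → [ũ] (rule 2); /k/ → [tʃ] (rule 3); /l/ → [ɫ] (rule 1).
All other segments surface unchanged.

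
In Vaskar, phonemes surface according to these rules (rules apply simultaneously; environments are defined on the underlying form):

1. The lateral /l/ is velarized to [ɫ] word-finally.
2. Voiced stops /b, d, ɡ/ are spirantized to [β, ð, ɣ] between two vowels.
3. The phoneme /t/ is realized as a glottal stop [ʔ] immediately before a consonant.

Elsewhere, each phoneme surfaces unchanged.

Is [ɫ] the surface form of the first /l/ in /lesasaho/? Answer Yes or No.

/l/ (word-initial) is in the target of rule 1 but the environment (word-finally) is not met → [l].
The actual realization is [l], not [ɫ].

No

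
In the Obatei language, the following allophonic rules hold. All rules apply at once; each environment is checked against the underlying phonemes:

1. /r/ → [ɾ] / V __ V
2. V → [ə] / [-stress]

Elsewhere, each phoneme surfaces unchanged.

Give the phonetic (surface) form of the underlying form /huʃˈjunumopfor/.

/h/ stays [h].
/u/ (between /h/ and /ʃ/): in an unstressed syllable, so rule 2 applies → [ə].
/ʃ/ — not in any rule's target class → [ʃ].
/j/ stays [j].
/u/ (between /j/ and /n/): rule 2 targets it, but not in an unstressed syllable → unchanged [u].
/n/ — not in any rule's target class → [n].
/u/ (between /n/ and /m/) occurs in an unstressed syllable → [ə] by rule 2.
/m/ (between /u/ and /o/) is unaffected → [m].
/o/ (between /m/ and /p/) occurs in an unstressed syllable → [ə] by rule 2.
/p/ — not in any rule's target class → [p].
/f/ — not in any rule's target class → [f].
Rule 2 applies to /o/ (between /f/ and /r/: in an unstressed syllable) → [ə].
/r/ — word-final; rule 1 does not apply here → [r].

[həʃˈjunəməpfər]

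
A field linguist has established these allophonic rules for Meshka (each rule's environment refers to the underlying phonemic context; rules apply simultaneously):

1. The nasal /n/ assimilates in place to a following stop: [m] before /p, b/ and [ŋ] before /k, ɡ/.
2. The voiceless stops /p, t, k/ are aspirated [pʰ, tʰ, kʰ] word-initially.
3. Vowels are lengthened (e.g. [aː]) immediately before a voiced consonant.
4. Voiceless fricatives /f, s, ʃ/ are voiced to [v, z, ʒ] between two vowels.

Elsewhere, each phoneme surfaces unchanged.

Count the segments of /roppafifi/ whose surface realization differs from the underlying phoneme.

Segments that undergo a rule: /f/ → [v] (rule 4); /f/ → [v] (rule 4).
All other segments surface unchanged.

2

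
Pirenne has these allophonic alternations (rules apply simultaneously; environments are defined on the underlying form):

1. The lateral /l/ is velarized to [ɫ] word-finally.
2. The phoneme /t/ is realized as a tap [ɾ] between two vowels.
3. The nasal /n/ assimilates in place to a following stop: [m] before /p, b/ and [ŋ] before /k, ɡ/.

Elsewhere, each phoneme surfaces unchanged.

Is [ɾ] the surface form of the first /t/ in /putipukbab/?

Yes

/t/ (between /u/ and /i/) occurs between two vowels → [ɾ] by rule 2.
The actual realization is [ɾ], which matches [ɾ].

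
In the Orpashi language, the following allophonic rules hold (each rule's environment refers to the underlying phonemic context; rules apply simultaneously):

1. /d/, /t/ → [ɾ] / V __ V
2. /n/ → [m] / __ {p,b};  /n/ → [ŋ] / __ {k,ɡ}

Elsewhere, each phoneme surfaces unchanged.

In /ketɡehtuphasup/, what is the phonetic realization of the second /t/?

/t/ (between /h/ and /u/) fails the environment for rule 1, so it stays [t].

[t]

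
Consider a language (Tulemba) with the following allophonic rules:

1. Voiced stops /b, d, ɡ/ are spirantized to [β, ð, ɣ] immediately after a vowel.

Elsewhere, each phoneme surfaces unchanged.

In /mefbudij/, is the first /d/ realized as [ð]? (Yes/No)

Yes

Rule 1 applies to /d/ (between /u/ and /i/: immediately after a vowel) → [ð].
The actual realization is [ð], which matches [ð].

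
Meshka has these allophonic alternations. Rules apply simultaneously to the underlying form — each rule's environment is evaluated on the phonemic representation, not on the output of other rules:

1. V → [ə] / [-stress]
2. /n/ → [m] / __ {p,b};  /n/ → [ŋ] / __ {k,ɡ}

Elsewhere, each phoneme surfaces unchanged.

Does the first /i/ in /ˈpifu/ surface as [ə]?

No

/i/ — between /p/ and /f/; rule 1 does not apply here → [i].
The actual realization is [i], not [ə].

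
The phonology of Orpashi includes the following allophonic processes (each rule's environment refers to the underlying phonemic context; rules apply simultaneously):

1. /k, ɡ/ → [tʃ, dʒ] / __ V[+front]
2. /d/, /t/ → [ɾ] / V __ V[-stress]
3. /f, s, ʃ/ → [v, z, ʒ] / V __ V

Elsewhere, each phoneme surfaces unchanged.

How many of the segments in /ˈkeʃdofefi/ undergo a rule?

Segments that undergo a rule: /k/ → [tʃ] (rule 1); /f/ → [v] (rule 3); /f/ → [v] (rule 3).
All other segments surface unchanged.

3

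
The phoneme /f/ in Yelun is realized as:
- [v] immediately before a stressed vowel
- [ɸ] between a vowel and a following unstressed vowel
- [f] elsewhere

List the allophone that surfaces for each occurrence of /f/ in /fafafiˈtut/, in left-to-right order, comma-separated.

[f], [ɸ], [ɸ]

Occurrence 1 (position 1): no conditioning environment matches → elsewhere allophone [f].
Occurrence 2 (position 3): between a vowel and a following unstressed vowel → [ɸ].
Occurrence 3 (position 5): between a vowel and a following unstressed vowel → [ɸ].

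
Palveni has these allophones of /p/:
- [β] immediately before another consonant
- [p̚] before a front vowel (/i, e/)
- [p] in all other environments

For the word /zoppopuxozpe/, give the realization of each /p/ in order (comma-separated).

[β], [p], [p], [p̚]

Occurrence 1 (position 3): immediately before another consonant → [β].
Occurrence 2 (position 4): no conditioning environment matches → elsewhere allophone [p].
Occurrence 3 (position 6): no conditioning environment matches → elsewhere allophone [p].
Occurrence 4 (position 11): before a front vowel (/i, e/) → [p̚].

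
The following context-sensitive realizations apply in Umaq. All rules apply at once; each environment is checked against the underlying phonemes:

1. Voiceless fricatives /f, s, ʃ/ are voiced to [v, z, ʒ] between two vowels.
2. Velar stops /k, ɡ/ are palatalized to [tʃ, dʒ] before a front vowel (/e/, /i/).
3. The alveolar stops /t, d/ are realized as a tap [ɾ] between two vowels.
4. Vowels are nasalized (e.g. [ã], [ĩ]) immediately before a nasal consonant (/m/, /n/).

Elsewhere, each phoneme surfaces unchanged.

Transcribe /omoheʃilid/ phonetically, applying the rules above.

/o/ — word-initial, before a nasal consonant — surfaces as [õ] (rule 4).
/m/ stays [m].
/o/ (between /m/ and /h/): rule 4 targets it, but not before a nasal consonant → unchanged [o].
/h/ (between /o/ and /e/): no rule targets it → [h].
/e/ (between /h/ and /ʃ/): rule 4 targets it, but not before a nasal consonant → unchanged [e].
/ʃ/ — between /e/ and /i/, between two vowels — surfaces as [ʒ] (rule 1).
/i/ — between /ʃ/ and /l/; rule 4 does not apply here → [i].
/l/ — not in any rule's target class → [l].
/i/ — between /l/ and /d/; rule 4 does not apply here → [i].
/d/ (word-final) is in the target of rule 3 but the environment (between two vowels) is not met → [d].

[õmoheʒilid]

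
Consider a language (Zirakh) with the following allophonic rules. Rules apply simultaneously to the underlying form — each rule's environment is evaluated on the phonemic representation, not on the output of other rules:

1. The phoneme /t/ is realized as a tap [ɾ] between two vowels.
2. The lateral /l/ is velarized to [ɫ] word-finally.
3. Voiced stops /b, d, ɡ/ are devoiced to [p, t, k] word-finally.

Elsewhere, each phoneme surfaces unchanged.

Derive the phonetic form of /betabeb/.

/b/ (word-initial): rule 3 targets it, but not word-finally → unchanged [b].
/e/ (between /b/ and /t/) is unaffected → [e].
/t/ (between /e/ and /a/): between two vowels, so rule 1 applies → [ɾ].
/a/ stays [a].
/b/ (between /a/ and /e/) is in the target of rule 3 but the environment (word-finally) is not met → [b].
/e/ stays [e].
/b/ meets the environment for rule 3 (word-finally) → [p].

[beɾabep]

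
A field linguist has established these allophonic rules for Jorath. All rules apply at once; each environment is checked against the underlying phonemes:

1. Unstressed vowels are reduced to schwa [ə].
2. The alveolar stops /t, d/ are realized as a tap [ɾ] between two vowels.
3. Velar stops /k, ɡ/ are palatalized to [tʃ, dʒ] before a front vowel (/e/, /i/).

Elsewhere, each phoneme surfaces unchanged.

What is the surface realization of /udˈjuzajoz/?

[ədˈjuzəjəz]

/u/ (word-initial) occurs in an unstressed syllable → [ə] by rule 1.
/d/ (between /u/ and /j/) fails the environment for rule 2, so it stays [d].
/j/ — not in any rule's target class → [j].
/u/ (between /j/ and /z/): rule 1 targets it, but not in an unstressed syllable → unchanged [u].
/z/ (between /u/ and /a/): no rule targets it → [z].
/a/ (between /z/ and /j/) occurs in an unstressed syllable → [ə] by rule 1.
/j/ (between /a/ and /o/): no rule targets it → [j].
/o/ — between /j/ and /z/, in an unstressed syllable — surfaces as [ə] (rule 1).
/z/ (word-final) is unaffected → [z].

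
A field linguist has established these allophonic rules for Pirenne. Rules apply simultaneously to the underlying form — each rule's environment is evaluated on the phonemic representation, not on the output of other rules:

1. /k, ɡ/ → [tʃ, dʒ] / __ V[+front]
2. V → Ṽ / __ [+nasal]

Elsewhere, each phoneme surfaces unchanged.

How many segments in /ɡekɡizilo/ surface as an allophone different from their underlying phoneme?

Segments that undergo a rule: /ɡ/ → [dʒ] (rule 1); /ɡ/ → [dʒ] (rule 1).
All other segments surface unchanged.

2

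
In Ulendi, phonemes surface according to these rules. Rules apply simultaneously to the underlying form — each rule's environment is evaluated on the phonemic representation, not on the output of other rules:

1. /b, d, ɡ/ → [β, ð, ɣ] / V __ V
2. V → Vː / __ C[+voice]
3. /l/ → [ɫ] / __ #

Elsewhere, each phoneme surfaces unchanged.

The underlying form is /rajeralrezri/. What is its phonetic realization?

[raːjeːraːlreːzri]

Rule 2 applies to /a/ (between /r/ and /j/: before a voiced consonant) → [aː].
/e/ — between /j/ and /r/, before a voiced consonant — surfaces as [eː] (rule 2).
/a/ (between /r/ and /l/) occurs before a voiced consonant → [aː] by rule 2.
/l/ (between /a/ and /r/): rule 3 targets it, but not word-finally → unchanged [l].
/e/ (between /r/ and /z/): before a voiced consonant, so rule 2 applies → [eː].
/i/ (word-final) is in the target of rule 2 but the environment (before a voiced consonant) is not met → [i].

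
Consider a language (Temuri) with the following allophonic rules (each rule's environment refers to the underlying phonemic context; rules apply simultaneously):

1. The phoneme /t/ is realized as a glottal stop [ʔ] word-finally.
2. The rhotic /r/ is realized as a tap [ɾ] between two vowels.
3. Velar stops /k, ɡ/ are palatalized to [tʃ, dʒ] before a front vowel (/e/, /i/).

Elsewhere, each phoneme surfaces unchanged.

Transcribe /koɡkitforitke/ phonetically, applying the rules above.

[koɡtʃitfoɾittʃe]

/k/ (word-initial) is in the target of rule 3 but the environment (before a front vowel) is not met → [k].
/ɡ/ (between /o/ and /k/) fails the environment for rule 3, so it stays [ɡ].
/k/ meets the environment for rule 3 (before a front vowel) → [tʃ].
/t/ (between /i/ and /f/) is in the target of rule 1 but the environment (word-finally) is not met → [t].
/r/ meets the environment for rule 2 (between two vowels) → [ɾ].
/t/ (between /i/ and /k/): rule 1 targets it, but not word-finally → unchanged [t].
Rule 3 applies to /k/ (between /t/ and /e/: before a front vowel) → [tʃ].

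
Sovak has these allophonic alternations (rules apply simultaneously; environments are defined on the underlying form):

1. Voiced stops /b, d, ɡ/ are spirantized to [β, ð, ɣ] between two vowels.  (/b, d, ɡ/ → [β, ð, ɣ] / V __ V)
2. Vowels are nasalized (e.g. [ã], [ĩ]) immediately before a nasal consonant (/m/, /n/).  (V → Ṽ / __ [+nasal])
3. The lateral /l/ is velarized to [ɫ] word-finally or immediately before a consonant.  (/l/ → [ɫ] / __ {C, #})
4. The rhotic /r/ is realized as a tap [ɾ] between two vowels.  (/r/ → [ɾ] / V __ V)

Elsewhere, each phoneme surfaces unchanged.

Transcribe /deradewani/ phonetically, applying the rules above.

[deɾaðewãni]

/d/ (word-initial): rule 1 targets it, but not between two vowels → unchanged [d].
/e/ (between /d/ and /r/): rule 2 targets it, but not before a nasal consonant → unchanged [e].
/r/ meets the environment for rule 4 (between two vowels) → [ɾ].
/a/ (between /r/ and /d/) is in the target of rule 2 but the environment (before a nasal consonant) is not met → [a].
/d/ meets the environment for rule 1 (between two vowels) → [ð].
/e/ — between /d/ and /w/; rule 2 does not apply here → [e].
/w/ — not in any rule's target class → [w].
Rule 2 applies to /a/ (between /w/ and /n/: before a nasal consonant) → [ã].
/n/ (between /a/ and /i/) is unaffected → [n].
/i/ (word-final) fails the environment for rule 2, so it stays [i].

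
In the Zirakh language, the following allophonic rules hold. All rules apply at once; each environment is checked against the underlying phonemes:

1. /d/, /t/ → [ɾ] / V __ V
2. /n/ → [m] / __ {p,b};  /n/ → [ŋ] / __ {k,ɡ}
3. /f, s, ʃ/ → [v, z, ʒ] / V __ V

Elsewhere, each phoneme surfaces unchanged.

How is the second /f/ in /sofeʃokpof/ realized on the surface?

/f/ (word-final) fails the environment for rule 3, so it stays [f].

[f]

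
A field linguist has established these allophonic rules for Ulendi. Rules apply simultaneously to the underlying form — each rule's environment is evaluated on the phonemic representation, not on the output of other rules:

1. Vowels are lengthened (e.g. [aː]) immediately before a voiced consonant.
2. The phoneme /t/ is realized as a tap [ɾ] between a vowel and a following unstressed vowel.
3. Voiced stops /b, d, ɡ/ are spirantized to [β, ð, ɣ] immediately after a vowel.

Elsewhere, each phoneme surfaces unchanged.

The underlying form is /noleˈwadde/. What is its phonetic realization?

[noːleːˈwaːðde]

/o/ — between /n/ and /l/, before a voiced consonant — surfaces as [oː] (rule 1).
/e/ meets the environment for rule 1 (before a voiced consonant) → [eː].
/a/ — between /w/ and /d/, before a voiced consonant — surfaces as [aː] (rule 1).
/d/ meets the environment for rule 3 (immediately after a vowel) → [ð].
/d/ — between /d/ and /e/; rule 3 does not apply here → [d].
/e/ (word-final) fails the environment for rule 1, so it stays [e].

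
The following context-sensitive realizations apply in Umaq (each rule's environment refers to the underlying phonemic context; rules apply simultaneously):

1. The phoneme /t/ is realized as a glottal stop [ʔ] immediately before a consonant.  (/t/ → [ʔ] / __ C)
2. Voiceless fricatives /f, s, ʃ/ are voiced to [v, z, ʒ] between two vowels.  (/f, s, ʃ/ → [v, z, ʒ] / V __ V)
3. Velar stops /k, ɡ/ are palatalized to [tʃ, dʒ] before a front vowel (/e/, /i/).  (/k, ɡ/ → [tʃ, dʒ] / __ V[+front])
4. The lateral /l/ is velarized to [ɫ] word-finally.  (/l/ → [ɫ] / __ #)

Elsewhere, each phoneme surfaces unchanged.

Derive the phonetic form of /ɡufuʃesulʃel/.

/ɡ/ — word-initial; rule 3 does not apply here → [ɡ].
/u/ stays [u].
Rule 2 applies to /f/ (between /u/ and /u/: between two vowels) → [v].
/u/ — not in any rule's target class → [u].
/ʃ/ (between /u/ and /e/) occurs between two vowels → [ʒ] by rule 2.
/e/ stays [e].
/s/ — between /e/ and /u/, between two vowels — surfaces as [z] (rule 2).
/u/ stays [u].
/l/ (between /u/ and /ʃ/) fails the environment for rule 4, so it stays [l].
/ʃ/ — between /l/ and /e/; rule 2 does not apply here → [ʃ].
/e/ — not in any rule's target class → [e].
/l/ (word-final): word-finally, so rule 4 applies → [ɫ].

[ɡuvuʒezulʃeɫ]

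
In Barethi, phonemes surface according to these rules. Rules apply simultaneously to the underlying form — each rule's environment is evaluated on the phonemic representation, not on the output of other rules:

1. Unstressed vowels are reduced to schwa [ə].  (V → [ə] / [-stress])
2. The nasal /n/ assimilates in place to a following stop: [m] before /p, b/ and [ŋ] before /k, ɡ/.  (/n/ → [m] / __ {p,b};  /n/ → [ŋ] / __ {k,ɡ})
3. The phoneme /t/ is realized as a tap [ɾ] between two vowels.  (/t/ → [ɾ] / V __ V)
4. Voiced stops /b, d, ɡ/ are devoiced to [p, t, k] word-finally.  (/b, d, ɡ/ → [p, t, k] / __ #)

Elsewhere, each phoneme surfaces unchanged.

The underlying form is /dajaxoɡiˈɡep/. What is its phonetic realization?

[dəjəxəɡəˈɡep]

/d/ — word-initial; rule 4 does not apply here → [d].
/a/ (between /d/ and /j/): in an unstressed syllable, so rule 1 applies → [ə].
/a/ (between /j/ and /x/) occurs in an unstressed syllable → [ə] by rule 1.
/o/ (between /x/ and /ɡ/) occurs in an unstressed syllable → [ə] by rule 1.
/ɡ/ (between /o/ and /i/): rule 4 targets it, but not word-finally → unchanged [ɡ].
/i/ meets the environment for rule 1 (in an unstressed syllable) → [ə].
/ɡ/ (between /i/ and /e/): rule 4 targets it, but not word-finally → unchanged [ɡ].
/e/ — between /ɡ/ and /p/; rule 1 does not apply here → [e].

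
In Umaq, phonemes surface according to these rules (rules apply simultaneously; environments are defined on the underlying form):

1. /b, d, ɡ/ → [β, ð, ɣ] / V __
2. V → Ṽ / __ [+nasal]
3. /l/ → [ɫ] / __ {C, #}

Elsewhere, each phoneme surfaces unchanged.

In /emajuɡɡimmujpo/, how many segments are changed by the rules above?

Segments that undergo a rule: /e/ → [ẽ] (rule 2); /ɡ/ → [ɣ] (rule 1); /i/ → [ĩ] (rule 2).
All other segments surface unchanged.

3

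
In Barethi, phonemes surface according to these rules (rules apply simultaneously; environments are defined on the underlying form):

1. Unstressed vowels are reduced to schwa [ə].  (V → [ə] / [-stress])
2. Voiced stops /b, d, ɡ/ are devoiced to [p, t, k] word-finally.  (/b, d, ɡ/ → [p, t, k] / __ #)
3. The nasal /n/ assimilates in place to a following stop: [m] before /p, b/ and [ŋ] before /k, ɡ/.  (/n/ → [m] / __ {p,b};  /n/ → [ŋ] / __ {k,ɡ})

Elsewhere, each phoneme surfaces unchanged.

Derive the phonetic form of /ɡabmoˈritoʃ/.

/ɡ/ — word-initial; rule 2 does not apply here → [ɡ].
/a/ — between /ɡ/ and /b/, in an unstressed syllable — surfaces as [ə] (rule 1).
/b/ (between /a/ and /m/) fails the environment for rule 2, so it stays [b].
/m/ (between /b/ and /o/) is unaffected → [m].
/o/ (between /m/ and /r/): in an unstressed syllable, so rule 1 applies → [ə].
/r/ — not in any rule's target class → [r].
/i/ (between /r/ and /t/) is in the target of rule 1 but the environment (in an unstressed syllable) is not met → [i].
/t/ stays [t].
/o/ — between /t/ and /ʃ/, in an unstressed syllable — surfaces as [ə] (rule 1).
/ʃ/ stays [ʃ].

[ɡəbməˈritəʃ]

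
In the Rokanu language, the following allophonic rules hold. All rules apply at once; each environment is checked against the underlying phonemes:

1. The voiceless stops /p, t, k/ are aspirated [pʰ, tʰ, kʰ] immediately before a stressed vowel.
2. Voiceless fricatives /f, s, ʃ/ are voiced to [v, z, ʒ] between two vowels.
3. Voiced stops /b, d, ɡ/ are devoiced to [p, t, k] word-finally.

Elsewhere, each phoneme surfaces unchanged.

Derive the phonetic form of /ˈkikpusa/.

[ˈkʰikpuza]

/k/ (word-initial): immediately before a stressed vowel, so rule 1 applies → [kʰ].
/k/ — between /i/ and /p/; rule 1 does not apply here → [k].
/p/ (between /k/ and /u/) is in the target of rule 1 but the environment (immediately before a stressed vowel) is not met → [p].
/s/ (between /u/ and /a/) occurs between two vowels → [z] by rule 2.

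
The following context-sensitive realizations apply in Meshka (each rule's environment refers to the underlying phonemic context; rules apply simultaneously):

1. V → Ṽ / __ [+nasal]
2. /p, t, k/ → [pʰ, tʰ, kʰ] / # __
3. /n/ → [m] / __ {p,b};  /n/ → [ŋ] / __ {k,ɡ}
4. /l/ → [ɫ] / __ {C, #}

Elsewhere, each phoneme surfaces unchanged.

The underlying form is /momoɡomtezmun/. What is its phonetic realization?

[mõmoɡõmtezmũn]

/m/ stays [m].
/o/ (between /m/ and /m/) occurs before a nasal consonant → [õ] by rule 1.
/m/ stays [m].
/o/ (between /m/ and /ɡ/) fails the environment for rule 1, so it stays [o].
/ɡ/ (between /o/ and /o/): no rule targets it → [ɡ].
Rule 1 applies to /o/ (between /ɡ/ and /m/: before a nasal consonant) → [õ].
/m/ — not in any rule's target class → [m].
/t/ (between /m/ and /e/) fails the environment for rule 2, so it stays [t].
/e/ (between /t/ and /z/) is in the target of rule 1 but the environment (before a nasal consonant) is not met → [e].
/z/ — not in any rule's target class → [z].
/m/ (between /z/ and /u/): no rule targets it → [m].
/u/ (between /m/ and /n/) occurs before a nasal consonant → [ũ] by rule 1.
/n/ (word-final) fails the environment for rule 3, so it stays [n].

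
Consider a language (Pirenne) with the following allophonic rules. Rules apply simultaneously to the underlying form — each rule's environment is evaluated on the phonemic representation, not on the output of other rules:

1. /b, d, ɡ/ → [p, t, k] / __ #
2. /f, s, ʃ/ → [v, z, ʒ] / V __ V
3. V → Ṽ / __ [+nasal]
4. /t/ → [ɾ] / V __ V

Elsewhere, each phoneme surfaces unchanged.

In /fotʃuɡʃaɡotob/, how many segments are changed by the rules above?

2

Segments that undergo a rule: /t/ → [ɾ] (rule 4); /b/ → [p] (rule 1).
All other segments surface unchanged.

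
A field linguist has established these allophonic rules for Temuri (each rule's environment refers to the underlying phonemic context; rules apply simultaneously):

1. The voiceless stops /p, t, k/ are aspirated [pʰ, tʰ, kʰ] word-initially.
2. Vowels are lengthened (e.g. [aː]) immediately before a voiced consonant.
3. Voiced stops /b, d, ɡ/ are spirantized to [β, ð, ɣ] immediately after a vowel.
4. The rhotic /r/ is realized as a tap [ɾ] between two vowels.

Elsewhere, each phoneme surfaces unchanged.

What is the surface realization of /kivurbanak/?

[kʰiːvuːrbaːnak]

/k/ meets the environment for rule 1 (word-initially) → [kʰ].
/i/ (between /k/ and /v/) occurs before a voiced consonant → [iː] by rule 2.
/v/ (between /i/ and /u/) is unaffected → [v].
/u/ — between /v/ and /r/, before a voiced consonant — surfaces as [uː] (rule 2).
/r/ (between /u/ and /b/) is in the target of rule 4 but the environment (between two vowels) is not met → [r].
/b/ — between /r/ and /a/; rule 3 does not apply here → [b].
/a/ — between /b/ and /n/, before a voiced consonant — surfaces as [aː] (rule 2).
/n/ (between /a/ and /a/): no rule targets it → [n].
/a/ (between /n/ and /k/): rule 2 targets it, but not before a voiced consonant → unchanged [a].
/k/ — word-final; rule 1 does not apply here → [k].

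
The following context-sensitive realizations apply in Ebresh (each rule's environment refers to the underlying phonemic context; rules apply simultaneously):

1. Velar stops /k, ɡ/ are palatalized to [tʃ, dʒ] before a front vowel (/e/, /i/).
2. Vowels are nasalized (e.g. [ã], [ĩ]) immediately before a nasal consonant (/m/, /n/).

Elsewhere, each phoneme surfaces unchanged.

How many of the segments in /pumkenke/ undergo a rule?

4

Segments that undergo a rule: /u/ → [ũ] (rule 2); /k/ → [tʃ] (rule 1); /e/ → [ẽ] (rule 2); /k/ → [tʃ] (rule 1).
All other segments surface unchanged.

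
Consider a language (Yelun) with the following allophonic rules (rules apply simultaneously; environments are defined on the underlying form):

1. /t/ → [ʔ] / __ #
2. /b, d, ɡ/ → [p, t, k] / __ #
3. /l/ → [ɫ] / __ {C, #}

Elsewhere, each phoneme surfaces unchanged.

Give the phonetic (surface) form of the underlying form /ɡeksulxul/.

/ɡ/ (word-initial): rule 2 targets it, but not word-finally → unchanged [ɡ].
/e/ (between /ɡ/ and /k/): no rule targets it → [e].
/k/ (between /e/ and /s/) is unaffected → [k].
/s/ — not in any rule's target class → [s].
/u/ (between /s/ and /l/) is unaffected → [u].
/l/ (between /u/ and /x/): word-finally or immediately before a consonant, so rule 3 applies → [ɫ].
/x/ (between /l/ and /u/): no rule targets it → [x].
/u/ (between /x/ and /l/): no rule targets it → [u].
/l/ — word-final, word-finally or immediately before a consonant — surfaces as [ɫ] (rule 3).

[ɡeksuɫxuɫ]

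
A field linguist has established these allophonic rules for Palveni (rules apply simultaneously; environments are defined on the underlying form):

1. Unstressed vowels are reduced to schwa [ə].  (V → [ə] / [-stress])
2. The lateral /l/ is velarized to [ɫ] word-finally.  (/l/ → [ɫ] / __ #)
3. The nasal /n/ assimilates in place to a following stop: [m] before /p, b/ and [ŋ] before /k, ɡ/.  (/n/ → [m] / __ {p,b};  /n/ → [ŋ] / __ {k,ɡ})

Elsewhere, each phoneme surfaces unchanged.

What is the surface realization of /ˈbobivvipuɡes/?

/o/ (between /b/ and /b/) fails the environment for rule 1, so it stays [o].
Rule 1 applies to /i/ (between /b/ and /v/: in an unstressed syllable) → [ə].
/i/ meets the environment for rule 1 (in an unstressed syllable) → [ə].
Rule 1 applies to /u/ (between /p/ and /ɡ/: in an unstressed syllable) → [ə].
Rule 1 applies to /e/ (between /ɡ/ and /s/: in an unstressed syllable) → [ə].

[ˈbobəvvəpəɡəs]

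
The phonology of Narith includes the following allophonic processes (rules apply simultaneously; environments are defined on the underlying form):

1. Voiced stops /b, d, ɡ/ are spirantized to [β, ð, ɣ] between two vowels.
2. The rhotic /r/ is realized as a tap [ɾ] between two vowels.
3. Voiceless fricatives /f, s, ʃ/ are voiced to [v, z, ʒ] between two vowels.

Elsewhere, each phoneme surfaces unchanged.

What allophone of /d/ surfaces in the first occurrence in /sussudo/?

/d/ — between /u/ and /o/, between two vowels — surfaces as [ð] (rule 1).

[ð]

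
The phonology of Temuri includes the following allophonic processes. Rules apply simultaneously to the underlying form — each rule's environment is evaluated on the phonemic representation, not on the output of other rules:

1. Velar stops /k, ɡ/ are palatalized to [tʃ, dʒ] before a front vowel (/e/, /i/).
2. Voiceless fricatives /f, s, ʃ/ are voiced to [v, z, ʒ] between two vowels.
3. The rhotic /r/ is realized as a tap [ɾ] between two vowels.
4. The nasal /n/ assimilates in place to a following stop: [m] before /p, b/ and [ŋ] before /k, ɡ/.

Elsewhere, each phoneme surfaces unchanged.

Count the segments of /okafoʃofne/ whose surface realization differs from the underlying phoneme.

2

Segments that undergo a rule: /f/ → [v] (rule 2); /ʃ/ → [ʒ] (rule 2).
All other segments surface unchanged.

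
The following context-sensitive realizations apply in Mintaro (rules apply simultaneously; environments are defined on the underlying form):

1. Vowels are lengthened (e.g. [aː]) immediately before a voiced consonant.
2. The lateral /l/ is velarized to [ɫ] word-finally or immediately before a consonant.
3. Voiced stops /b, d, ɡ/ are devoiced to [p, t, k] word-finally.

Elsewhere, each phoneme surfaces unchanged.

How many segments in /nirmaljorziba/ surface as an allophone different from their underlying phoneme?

5

Segments that undergo a rule: /i/ → [iː] (rule 1); /a/ → [aː] (rule 1); /l/ → [ɫ] (rule 2); /o/ → [oː] (rule 1); /i/ → [iː] (rule 1).
All other segments surface unchanged.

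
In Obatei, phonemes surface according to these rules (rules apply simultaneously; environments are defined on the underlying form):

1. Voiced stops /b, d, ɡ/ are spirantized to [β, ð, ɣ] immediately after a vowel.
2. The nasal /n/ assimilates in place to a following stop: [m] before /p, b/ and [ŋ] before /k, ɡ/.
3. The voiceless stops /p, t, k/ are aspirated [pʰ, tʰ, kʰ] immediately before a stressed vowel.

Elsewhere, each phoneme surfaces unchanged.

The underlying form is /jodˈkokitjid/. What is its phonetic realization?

/j/ stays [j].
/o/ stays [o].
/d/ meets the environment for rule 1 (immediately after a vowel) → [ð].
Rule 3 applies to /k/ (between /d/ and /o/: immediately before a stressed vowel) → [kʰ].
/o/ (between /k/ and /k/): no rule targets it → [o].
/k/ (between /o/ and /i/) is in the target of rule 3 but the environment (immediately before a stressed vowel) is not met → [k].
/i/ — not in any rule's target class → [i].
/t/ (between /i/ and /j/) is in the target of rule 3 but the environment (immediately before a stressed vowel) is not met → [t].
/j/ — not in any rule's target class → [j].
/i/ — not in any rule's target class → [i].
/d/ — word-final, immediately after a vowel — surfaces as [ð] (rule 1).

[joðˈkʰokitjið]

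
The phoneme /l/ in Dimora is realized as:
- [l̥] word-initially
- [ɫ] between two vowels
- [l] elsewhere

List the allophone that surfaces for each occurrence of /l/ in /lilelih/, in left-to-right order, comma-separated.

[l̥], [ɫ], [ɫ]

Occurrence 1 (position 1): word-initially → [l̥].
Occurrence 2 (position 3): between two vowels → [ɫ].
Occurrence 3 (position 5): between two vowels → [ɫ].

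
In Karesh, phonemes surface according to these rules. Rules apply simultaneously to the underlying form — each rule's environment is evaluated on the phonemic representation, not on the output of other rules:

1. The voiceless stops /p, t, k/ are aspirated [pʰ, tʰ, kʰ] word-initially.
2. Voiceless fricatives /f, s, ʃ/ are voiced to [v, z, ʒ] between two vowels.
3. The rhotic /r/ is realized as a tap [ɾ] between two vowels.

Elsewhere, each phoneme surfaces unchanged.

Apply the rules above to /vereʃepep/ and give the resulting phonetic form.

/v/ — not in any rule's target class → [v].
/e/ stays [e].
/r/ (between /e/ and /e/): between two vowels, so rule 3 applies → [ɾ].
/e/ stays [e].
/ʃ/ meets the environment for rule 2 (between two vowels) → [ʒ].
/e/ (between /ʃ/ and /p/) is unaffected → [e].
/p/ (between /e/ and /e/): rule 1 targets it, but not word-initially → unchanged [p].
/e/ (between /p/ and /p/) is unaffected → [e].
/p/ — word-final; rule 1 does not apply here → [p].

[veɾeʒepep]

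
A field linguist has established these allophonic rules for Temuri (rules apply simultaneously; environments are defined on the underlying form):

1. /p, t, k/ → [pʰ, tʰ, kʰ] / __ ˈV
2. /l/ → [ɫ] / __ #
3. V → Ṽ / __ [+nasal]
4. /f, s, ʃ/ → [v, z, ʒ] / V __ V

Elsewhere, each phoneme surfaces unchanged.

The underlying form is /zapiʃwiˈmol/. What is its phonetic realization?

[zapiʃwĩˈmoɫ]

/a/ (between /z/ and /p/): rule 3 targets it, but not before a nasal consonant → unchanged [a].
/p/ (between /a/ and /i/) fails the environment for rule 1, so it stays [p].
/i/ (between /p/ and /ʃ/) is in the target of rule 3 but the environment (before a nasal consonant) is not met → [i].
/ʃ/ (between /i/ and /w/) fails the environment for rule 4, so it stays [ʃ].
/i/ (between /w/ and /m/) occurs before a nasal consonant → [ĩ] by rule 3.
/o/ (between /m/ and /l/): rule 3 targets it, but not before a nasal consonant → unchanged [o].
/l/ — word-final, word-finally — surfaces as [ɫ] (rule 2).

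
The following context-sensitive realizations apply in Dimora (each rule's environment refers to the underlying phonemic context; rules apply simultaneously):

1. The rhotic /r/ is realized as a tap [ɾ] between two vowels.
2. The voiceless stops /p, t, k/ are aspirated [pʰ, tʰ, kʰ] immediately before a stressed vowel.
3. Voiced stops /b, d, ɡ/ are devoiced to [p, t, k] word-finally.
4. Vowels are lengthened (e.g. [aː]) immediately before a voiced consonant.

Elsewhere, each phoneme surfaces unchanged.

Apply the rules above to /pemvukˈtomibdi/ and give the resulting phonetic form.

[peːmvukˈtʰoːmiːbdi]

/p/ — word-initial; rule 2 does not apply here → [p].
/e/ (between /p/ and /m/): before a voiced consonant, so rule 4 applies → [eː].
/m/ stays [m].
/v/ (between /m/ and /u/): no rule targets it → [v].
/u/ — between /v/ and /k/; rule 4 does not apply here → [u].
/k/ (between /u/ and /t/) is in the target of rule 2 but the environment (immediately before a stressed vowel) is not met → [k].
/t/ (between /k/ and /o/) occurs immediately before a stressed vowel → [tʰ] by rule 2.
/o/ meets the environment for rule 4 (before a voiced consonant) → [oː].
/m/ — not in any rule's target class → [m].
/i/ meets the environment for rule 4 (before a voiced consonant) → [iː].
/b/ — between /i/ and /d/; rule 3 does not apply here → [b].
/d/ — between /b/ and /i/; rule 3 does not apply here → [d].
/i/ — word-final; rule 4 does not apply here → [i].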